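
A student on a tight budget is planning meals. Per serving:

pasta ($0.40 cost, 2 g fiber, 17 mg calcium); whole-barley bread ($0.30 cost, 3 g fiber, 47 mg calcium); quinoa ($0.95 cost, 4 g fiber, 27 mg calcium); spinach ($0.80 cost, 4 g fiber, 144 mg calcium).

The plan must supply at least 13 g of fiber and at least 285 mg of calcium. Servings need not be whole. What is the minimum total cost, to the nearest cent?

With two linear requirements the optimum uses one or two foods; enumerate the corners.
pasta only: max(13/2, 285/17) = 16.76 servings → $6.71.
whole-barley bread only: max(13/3, 285/47) = 6.064 servings → $1.82.
quinoa only: max(13/4, 285/27) = 10.56 servings → $10.03.
spinach only: max(13/4, 285/144) = 3.25 servings → $2.60.
pasta + whole-barley bread with both targets exact would need a negative amount; discard.
pasta + quinoa with both targets exact would need a negative amount; discard.
pasta + spinach with both tight: 3.327 servings and 1.586 servings → $2.60.
whole-barley bread + quinoa: intersection lies outside the first quadrant.
whole-barley bread + spinach with both tight: 3 servings and 1 serving → $1.70.
quinoa + spinach with both tight: 1.564 servings and 1.686 servings → $2.83.
Cheapest feasible corner: $1.70.

$1.70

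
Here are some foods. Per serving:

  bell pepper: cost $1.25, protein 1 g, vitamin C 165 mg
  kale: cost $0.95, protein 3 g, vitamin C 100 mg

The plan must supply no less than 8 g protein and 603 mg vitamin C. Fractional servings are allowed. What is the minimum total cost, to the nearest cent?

This is a tiny linear program; its minimum lies at a vertex of the feasible set. List the vertices and price them.
bell pepper only: max(8/1, 603/165) = 8 servings → $10.00.
kale only: max(8/3, 603/100) = 6.03 servings → $5.73.
bell pepper + kale with both tight: 2.554 servings and 1.815 servings → $4.92.
So the least-cost plan costs $4.92.

$4.92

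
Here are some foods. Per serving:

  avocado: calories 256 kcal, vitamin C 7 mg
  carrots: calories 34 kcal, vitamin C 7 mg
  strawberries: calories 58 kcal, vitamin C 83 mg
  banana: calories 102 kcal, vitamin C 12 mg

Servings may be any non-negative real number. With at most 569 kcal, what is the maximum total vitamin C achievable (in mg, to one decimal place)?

Vitamin C per kcal: strawberries 1.431, carrots 0.2059, banana 0.1176, avocado 0.02734.
With no serving limits, spend the whole calories allowance on strawberries: 569 kcal / 58 kcal × 83 mg = 814.3 mg.

814.3 mg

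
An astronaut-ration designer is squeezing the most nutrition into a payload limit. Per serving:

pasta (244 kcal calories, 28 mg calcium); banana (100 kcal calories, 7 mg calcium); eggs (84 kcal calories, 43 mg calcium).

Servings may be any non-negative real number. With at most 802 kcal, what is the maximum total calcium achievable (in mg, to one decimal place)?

410.5 mg

Calcium per kcal: eggs 0.5119, pasta 0.1148, banana 0.07.
With no serving limits, spend the whole calories allowance on eggs: 802 kcal / 84 kcal × 43 mg = 410.5 mg.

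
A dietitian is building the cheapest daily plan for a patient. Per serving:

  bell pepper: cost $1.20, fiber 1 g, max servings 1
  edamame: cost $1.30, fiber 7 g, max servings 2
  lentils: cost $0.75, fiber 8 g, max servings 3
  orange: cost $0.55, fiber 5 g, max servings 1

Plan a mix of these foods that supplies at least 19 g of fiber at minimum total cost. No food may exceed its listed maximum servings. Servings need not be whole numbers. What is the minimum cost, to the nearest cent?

Cost per g of fiber: lentils $0.0938, orange $0.1100, edamame $0.1857, bell pepper $1.2000.
Take 2.375 servings of lentils: +19.0 g fiber for $1.78 (total $1.78, still need 0.0 g).
Filling from the cheapest source first is optimal under one linear minimum: $1.78.

$1.78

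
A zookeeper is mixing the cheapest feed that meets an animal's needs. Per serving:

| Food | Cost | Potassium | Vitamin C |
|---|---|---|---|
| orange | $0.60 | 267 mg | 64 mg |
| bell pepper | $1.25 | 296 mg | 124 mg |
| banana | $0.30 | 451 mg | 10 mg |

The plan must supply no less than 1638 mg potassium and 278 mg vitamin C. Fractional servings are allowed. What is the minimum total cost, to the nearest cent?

$2.85

orange only: max(1638/267, 278/64) = 6.135 servings → $3.68.
bell pepper only: max(1638/296, 278/124) = 5.534 servings → $6.92.
banana only: max(1638/451, 278/10) = 27.8 servings → $8.34.
orange + bell pepper: the both-tight solution has a negative serving — not a feasible corner.
orange + banana with both tight: 4.161 servings and 1.168 servings → $2.85.
bell pepper + banana with both tight: 2.058 servings and 2.281 servings → $3.26.
So the least-cost plan costs $2.85.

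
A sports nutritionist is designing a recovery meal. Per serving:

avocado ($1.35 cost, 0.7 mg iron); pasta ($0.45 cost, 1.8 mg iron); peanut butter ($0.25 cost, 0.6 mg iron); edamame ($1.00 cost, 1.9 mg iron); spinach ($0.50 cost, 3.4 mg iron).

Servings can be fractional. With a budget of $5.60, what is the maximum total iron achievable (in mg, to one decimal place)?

38.1 mg

Iron per dollar: spinach 6.8, pasta 4, peanut butter 2.4, edamame 1.9, avocado 0.5185.
With no serving limits, spend the whole cost allowance on spinach: $5.60 / $0.50 × 3.4 mg = 38.1 mg.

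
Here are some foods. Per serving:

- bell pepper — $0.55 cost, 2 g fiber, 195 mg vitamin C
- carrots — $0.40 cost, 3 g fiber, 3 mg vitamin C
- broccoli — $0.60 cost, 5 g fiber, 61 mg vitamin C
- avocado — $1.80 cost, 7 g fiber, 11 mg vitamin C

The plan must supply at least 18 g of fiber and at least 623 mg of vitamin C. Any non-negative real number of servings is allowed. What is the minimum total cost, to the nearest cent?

Compare the cost at each extreme point of the feasible region.
bell pepper only: max(18/2, 623/195) = 9 servings → $4.95.
carrots only: max(18/3, 623/3) = 207.7 servings → $83.07.
broccoli only: max(18/5, 623/61) = 10.21 servings → $6.13.
avocado only: max(18/7, 623/11) = 56.64 servings → $101.95.
bell pepper + carrots with both tight: 3.135 servings and 3.91 servings → $3.29.
bell pepper + broccoli with both tight: 2.365 servings and 2.654 servings → $2.89.
bell pepper + avocado with both tight: 3.1 servings and 1.686 servings → $4.74.
carrots + broccoli: the both-tight solution has a negative serving — not a feasible corner.
carrots + avocado: intersection lies outside the first quadrant.
broccoli + avocado with both targets exact would need a negative amount; discard.
The minimum over all feasible corners is $2.89.

$2.89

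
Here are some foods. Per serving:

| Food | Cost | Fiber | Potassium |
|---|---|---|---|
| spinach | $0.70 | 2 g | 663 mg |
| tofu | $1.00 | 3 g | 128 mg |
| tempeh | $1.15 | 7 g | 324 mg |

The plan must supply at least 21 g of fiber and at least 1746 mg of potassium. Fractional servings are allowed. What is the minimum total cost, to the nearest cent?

With two linear requirements the optimum uses one or two foods; enumerate the corners.
spinach only: max(21/2, 1746/663) = 10.5 servings → $7.35.
tofu only: max(21/3, 1746/128) = 13.64 servings → $13.64.
tempeh only: max(21/7, 1746/324) = 5.389 servings → $6.20.
spinach + tofu with both tight: 1.471 servings and 6.019 servings → $7.05.
spinach + tempeh with both tight: 1.357 servings and 2.612 servings → $3.95.
tofu + tempeh: intersection lies outside the first quadrant.
So the least-cost plan costs $3.95.

$3.95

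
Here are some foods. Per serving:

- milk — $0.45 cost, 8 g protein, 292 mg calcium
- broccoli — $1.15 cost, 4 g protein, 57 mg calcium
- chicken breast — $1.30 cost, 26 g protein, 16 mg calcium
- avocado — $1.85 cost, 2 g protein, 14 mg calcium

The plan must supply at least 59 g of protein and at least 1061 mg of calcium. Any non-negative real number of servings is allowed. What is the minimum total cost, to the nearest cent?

Minimising a linear cost over {protein ≥ 59, calcium ≥ 1061, servings ≥ 0} — the optimum is at a vertex, using one or two foods.
milk only: max(59/8, 1061/292) = 7.375 servings → $3.32.
broccoli only: max(59/4, 1061/57) = 18.61 servings → $21.41.
chicken breast only: max(59/26, 1061/16) = 66.31 servings → $86.21.
avocado only: max(59/2, 1061/14) = 75.79 servings → $140.20.
milk + broccoli with both tight: 1.237 servings and 12.28 servings → $14.67.
milk + chicken breast with both tight: 3.569 servings and 1.171 servings → $3.13.
milk + avocado with both tight: 2.746 servings and 18.52 servings → $35.49.
broccoli + chicken breast: intersection lies outside the first quadrant.
broccoli + avocado with both targets exact would need a negative amount; discard.
chicken breast + avocado: the both-tight solution has a negative serving — not a feasible corner.
The minimum over all feasible corners is $3.13.

$3.13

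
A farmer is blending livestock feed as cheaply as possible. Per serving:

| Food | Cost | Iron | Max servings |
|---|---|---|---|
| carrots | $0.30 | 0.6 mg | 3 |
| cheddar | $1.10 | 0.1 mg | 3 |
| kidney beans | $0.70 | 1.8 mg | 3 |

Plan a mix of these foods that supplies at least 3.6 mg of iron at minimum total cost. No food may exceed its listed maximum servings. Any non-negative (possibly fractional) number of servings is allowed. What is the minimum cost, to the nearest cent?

Cost per mg of iron: kidney beans $0.3889, carrots $0.5000, cheddar $11.0000.
Take 2 servings of kidney beans: +3.6 mg iron for $1.40 (total $1.40, still need 0.0 mg).
Greedy by cheapest-per-mg is optimal for a single linear constraint, so the minimum cost is $1.40.

$1.40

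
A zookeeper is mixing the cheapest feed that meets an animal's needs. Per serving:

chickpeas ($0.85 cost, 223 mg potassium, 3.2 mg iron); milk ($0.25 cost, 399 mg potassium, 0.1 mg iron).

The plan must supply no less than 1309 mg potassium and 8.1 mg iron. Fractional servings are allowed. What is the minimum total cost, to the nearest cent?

$2.58

chickpeas only: max(1309/223, 8.1/3.2) = 5.87 servings → $4.99.
milk only: max(1309/399, 8.1/0.1) = 81 servings → $20.25.
chickpeas + milk with both tight: 2.472 servings and 1.899 servings → $2.58.
So the least-cost plan costs $2.58.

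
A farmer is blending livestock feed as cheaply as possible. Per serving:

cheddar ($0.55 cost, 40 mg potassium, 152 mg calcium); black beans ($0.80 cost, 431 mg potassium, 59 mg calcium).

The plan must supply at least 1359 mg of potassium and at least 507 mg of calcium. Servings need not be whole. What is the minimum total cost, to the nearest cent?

Check every corner: each single food scaled to meet both minima, and each pair solved so both constraints bind.
cheddar only: max(1359/40, 507/152) = 33.98 servings → $18.69.
black beans only: max(1359/431, 507/59) = 8.593 servings → $6.87.
cheddar + black beans with both tight: 2.191 servings and 2.95 servings → $3.56.
The minimum over all feasible corners is $3.56.

$3.56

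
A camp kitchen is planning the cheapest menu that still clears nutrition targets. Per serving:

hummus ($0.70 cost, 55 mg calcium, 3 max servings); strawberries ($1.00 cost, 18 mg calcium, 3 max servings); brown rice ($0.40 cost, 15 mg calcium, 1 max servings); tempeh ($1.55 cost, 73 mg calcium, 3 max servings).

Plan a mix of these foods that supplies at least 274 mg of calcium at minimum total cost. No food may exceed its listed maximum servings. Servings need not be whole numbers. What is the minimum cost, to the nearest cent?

Cost per mg of calcium: hummus $0.0127, tempeh $0.0212, brown rice $0.0267, strawberries $0.0556.
Take 3 servings of hummus: +165.0 mg calcium for $2.10 (total $2.10, still need 109.0 mg).
Take 1.493 servings of tempeh: +109.0 mg calcium for $2.31 (total $4.41, still need 0.0 mg).
Filling from the cheapest source first is optimal under one linear minimum: $4.41.

$4.41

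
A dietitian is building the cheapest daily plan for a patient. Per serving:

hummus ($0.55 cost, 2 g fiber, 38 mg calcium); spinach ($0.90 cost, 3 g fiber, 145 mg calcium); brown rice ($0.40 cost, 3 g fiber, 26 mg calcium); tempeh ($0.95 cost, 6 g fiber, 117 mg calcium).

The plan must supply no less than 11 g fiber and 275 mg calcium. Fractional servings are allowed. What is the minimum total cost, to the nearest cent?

$2.04

For a min-cost LP with two ≥-constraints, a basic feasible solution has at most two positive variables.
hummus only: max(11/2, 275/38) = 7.237 servings → $3.98.
spinach only: max(11/3, 275/145) = 3.667 servings → $3.30.
brown rice only: max(11/3, 275/26) = 10.58 servings → $4.23.
tempeh only: max(11/6, 275/117) = 2.35 servings → $2.23.
hummus + spinach with both tight: 4.375 servings and 0.75 servings → $3.08.
hummus + brown rice with both targets exact would need a negative amount; discard.
hummus + tempeh with both targets exact would need a negative amount; discard.
spinach + brown rice with both tight: 1.51 servings and 2.157 servings → $2.22.
spinach + tempeh with both tight: 0.6994 servings and 1.484 servings → $2.04.
brown rice + tempeh: intersection lies outside the first quadrant.
The minimum over all feasible corners is $2.04.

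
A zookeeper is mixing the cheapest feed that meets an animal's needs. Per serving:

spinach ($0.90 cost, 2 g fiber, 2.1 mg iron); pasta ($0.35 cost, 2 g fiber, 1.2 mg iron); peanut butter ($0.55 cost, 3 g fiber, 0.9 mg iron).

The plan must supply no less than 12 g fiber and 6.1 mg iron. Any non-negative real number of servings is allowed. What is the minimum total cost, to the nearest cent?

$2.10

An LP optimum is at a vertex; with two nutrient constraints at most two foods are used. Check each candidate.
spinach only: max(12/2, 6.1/2.1) = 6 servings → $5.40.
pasta only: max(12/2, 6.1/1.2) = 6 servings → $2.10.
peanut butter only: max(12/3, 6.1/0.9) = 6.778 servings → $3.73.
spinach + pasta: the both-tight solution has a negative serving — not a feasible corner.
spinach + peanut butter with both tight: 1.667 servings and 2.889 servings → $3.09.
pasta + peanut butter with both tight: 4.167 servings and 1.222 servings → $2.13.
The minimum over all feasible corners is $2.10.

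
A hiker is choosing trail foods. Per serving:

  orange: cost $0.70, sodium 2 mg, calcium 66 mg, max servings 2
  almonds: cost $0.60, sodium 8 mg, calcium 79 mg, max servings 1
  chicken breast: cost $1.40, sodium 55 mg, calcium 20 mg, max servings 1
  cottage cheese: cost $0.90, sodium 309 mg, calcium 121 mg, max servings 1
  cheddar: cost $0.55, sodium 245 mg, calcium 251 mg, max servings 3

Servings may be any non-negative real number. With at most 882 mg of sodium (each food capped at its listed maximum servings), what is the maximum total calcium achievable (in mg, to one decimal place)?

Calcium per mg sodium: orange 33, almonds 9.875, cheddar 1.024, cottage cheese 0.3916, chicken breast 0.3636.
Take 2 servings of orange: uses 4 mg sodium, +132.0 mg calcium (running total 132.0 mg).
Take 1 serving of almonds: uses 8 mg sodium, +79.0 mg calcium (running total 211.0 mg).
Take 3 servings of cheddar: uses 735 mg sodium, +753.0 mg calcium (running total 964.0 mg).
Take 0.4369 servings of cottage cheese: uses 135 mg sodium, +52.9 mg calcium (running total 1016.9 mg).
Greedy by best ratio exhausts the sodium allowance optimally: 1016.9 mg.

1016.9 mg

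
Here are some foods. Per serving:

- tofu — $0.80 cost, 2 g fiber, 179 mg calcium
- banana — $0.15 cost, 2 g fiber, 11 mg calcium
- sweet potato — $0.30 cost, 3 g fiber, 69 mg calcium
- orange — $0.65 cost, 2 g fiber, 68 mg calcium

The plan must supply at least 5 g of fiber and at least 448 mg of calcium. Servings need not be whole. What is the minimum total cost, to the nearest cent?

For a min-cost LP with two ≥-constraints, a basic feasible solution has at most two positive variables.
tofu only: max(5/2, 448/179) = 2.503 servings → $2.00.
banana only: max(5/2, 448/11) = 40.73 servings → $6.11.
sweet potato only: max(5/3, 448/69) = 6.493 servings → $1.95.
orange only: max(5/2, 448/68) = 6.588 servings → $4.28.
tofu + banana with both targets exact would need a negative amount; discard.
tofu + sweet potato with both targets exact would need a negative amount; discard.
tofu + orange: the both-tight solution has a negative serving — not a feasible corner.
banana + sweet potato: intersection lies outside the first quadrant.
banana + orange: the both-tight solution has a negative serving — not a feasible corner.
sweet potato + orange: the both-tight solution has a negative serving — not a feasible corner.
So the least-cost plan costs $1.95.

$1.95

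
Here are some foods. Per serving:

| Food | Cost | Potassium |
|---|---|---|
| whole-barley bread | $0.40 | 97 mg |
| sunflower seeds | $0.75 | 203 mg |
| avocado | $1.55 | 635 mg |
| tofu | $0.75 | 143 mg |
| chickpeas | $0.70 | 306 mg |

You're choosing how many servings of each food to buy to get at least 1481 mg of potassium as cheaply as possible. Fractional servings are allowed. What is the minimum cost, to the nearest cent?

$3.39

Cost per mg of potassium: chickpeas $0.0023, avocado $0.0024, sunflower seeds $0.0037, whole-barley bread $0.0041, tofu $0.0052.
With no serving limits, use only chickpeas: 1481 mg / 306 mg = 4.84 servings × $0.70 = $3.39.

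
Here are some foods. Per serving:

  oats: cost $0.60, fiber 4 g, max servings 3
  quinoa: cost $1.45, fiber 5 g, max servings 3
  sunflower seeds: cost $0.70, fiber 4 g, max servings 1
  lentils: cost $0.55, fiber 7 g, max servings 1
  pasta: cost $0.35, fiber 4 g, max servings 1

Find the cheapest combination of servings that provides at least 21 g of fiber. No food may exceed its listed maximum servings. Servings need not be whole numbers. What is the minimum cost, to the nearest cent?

Cost per g of fiber: lentils $0.0786, pasta $0.0875, oats $0.1500, sunflower seeds $0.1750, quinoa $0.2900.
Take 1 serving of lentils: +7.0 g fiber for $0.55 (total $0.55, still need 14.0 g).
Take 1 serving of pasta: +4.0 g fiber for $0.35 (total $0.90, still need 10.0 g).
Take 2.5 servings of oats: +10.0 g fiber for $1.50 (total $2.40, still need 0.0 g).
Greedy by cheapest-per-g is optimal for a single linear constraint, so the minimum cost is $2.40.

$2.40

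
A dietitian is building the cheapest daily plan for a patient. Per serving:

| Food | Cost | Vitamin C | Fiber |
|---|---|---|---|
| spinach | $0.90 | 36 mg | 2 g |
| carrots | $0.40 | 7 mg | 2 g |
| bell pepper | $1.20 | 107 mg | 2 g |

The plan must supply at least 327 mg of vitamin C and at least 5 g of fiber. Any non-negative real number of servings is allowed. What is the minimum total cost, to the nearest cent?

$3.67

With two linear requirements the optimum uses one or two foods; enumerate the corners.
spinach only: max(327/36, 5/2) = 9.083 servings → $8.18.
carrots only: max(327/7, 5/2) = 46.71 servings → $18.69.
bell pepper only: max(327/107, 5/2) = 3.056 servings → $3.67.
spinach + carrots: the both-tight solution has a negative serving — not a feasible corner.
spinach + bell pepper: intersection lies outside the first quadrant.
carrots + bell pepper: the both-tight solution has a negative serving — not a feasible corner.
Cheapest feasible corner: $3.67.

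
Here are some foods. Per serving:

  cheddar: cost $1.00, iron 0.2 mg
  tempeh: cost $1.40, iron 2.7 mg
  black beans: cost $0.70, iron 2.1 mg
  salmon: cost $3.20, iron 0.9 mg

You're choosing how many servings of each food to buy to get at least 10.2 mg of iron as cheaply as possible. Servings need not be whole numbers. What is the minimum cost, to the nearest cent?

Cost per mg of iron: black beans $0.3333, tempeh $0.5185, salmon $3.5556, cheddar $5.0000.
With no serving limits, use only black beans: 10.2 mg / 2.1 mg = 4.857 servings × $0.70 = $3.40.

$3.40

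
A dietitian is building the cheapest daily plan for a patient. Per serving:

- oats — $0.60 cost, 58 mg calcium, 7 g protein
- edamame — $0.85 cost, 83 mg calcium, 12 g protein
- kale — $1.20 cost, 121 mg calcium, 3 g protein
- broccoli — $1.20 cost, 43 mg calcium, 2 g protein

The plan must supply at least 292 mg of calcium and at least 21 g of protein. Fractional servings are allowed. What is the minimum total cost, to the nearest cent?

An LP optimum is at a vertex; with two nutrient constraints at most two foods are used. Check each candidate.
oats only: max(292/58, 21/7) = 5.034 servings → $3.02.
edamame only: max(292/83, 21/12) = 3.518 servings → $2.99.
kale only: max(292/121, 21/3) = 7 servings → $8.40.
broccoli only: max(292/43, 21/2) = 10.5 servings → $12.60.
oats + edamame: the both-tight solution has a negative serving — not a feasible corner.
oats + kale with both tight: 2.474 servings and 1.227 servings → $2.96.
oats + broccoli with both tight: 1.724 servings and 4.465 servings → $6.39.
edamame + kale with both tight: 1.384 servings and 1.464 servings → $2.93.
edamame + broccoli with both tight: 0.9114 servings and 5.031 servings → $6.81.
kale + broccoli: intersection lies outside the first quadrant.
The minimum over all feasible corners is $2.93.

$2.93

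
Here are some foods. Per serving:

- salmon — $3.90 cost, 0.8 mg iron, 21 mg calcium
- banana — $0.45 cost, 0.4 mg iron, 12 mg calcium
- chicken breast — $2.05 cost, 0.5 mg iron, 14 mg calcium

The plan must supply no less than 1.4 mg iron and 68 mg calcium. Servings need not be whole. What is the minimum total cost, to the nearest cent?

An LP optimum is at a vertex; with two nutrient constraints at most two foods are used. Check each candidate.
salmon only: max(1.4/0.8, 68/21) = 3.238 servings → $12.63.
banana only: max(1.4/0.4, 68/12) = 5.667 servings → $2.55.
chicken breast only: max(1.4/0.5, 68/14) = 4.857 servings → $9.96.
salmon + banana with both targets exact would need a negative amount; discard.
salmon + chicken breast: the both-tight solution has a negative serving — not a feasible corner.
banana + chicken breast with both targets exact would need a negative amount; discard.
So the least-cost plan costs $2.55.

$2.55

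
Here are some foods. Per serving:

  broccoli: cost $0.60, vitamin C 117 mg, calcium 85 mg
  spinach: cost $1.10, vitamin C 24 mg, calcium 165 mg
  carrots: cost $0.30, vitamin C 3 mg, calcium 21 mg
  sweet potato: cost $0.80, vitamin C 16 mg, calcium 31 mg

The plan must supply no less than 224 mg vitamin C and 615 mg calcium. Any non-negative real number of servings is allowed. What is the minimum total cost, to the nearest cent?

$4.14

The cheapest plan sits at a corner of the feasible region — with two constraints it uses at most two foods.
broccoli only: max(224/117, 615/85) = 7.235 servings → $4.34.
spinach only: max(224/24, 615/165) = 9.333 servings → $10.27.
carrots only: max(224/3, 615/21) = 74.67 servings → $22.40.
sweet potato only: max(224/16, 615/31) = 19.84 servings → $15.87.
broccoli + spinach with both tight: 1.286 servings and 3.065 servings → $4.14.
broccoli + carrots with both tight: 1.298 servings and 24.03 servings → $7.99.
broccoli + sweet potato: intersection lies outside the first quadrant.
spinach + carrots: the both-tight solution has a negative serving — not a feasible corner.
spinach + sweet potato with both tight: 1.527 servings and 11.71 servings → $11.05.
carrots + sweet potato with both tight: 11.92 servings and 11.77 servings → $12.99.
Cheapest feasible corner: $4.14.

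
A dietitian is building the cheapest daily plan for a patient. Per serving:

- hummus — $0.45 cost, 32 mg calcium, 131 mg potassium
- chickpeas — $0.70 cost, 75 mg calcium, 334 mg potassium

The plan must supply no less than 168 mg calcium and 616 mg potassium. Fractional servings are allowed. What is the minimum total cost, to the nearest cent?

An LP optimum is at a vertex; with two nutrient constraints at most two foods are used. Check each candidate.
hummus only: max(168/32, 616/131) = 5.25 servings → $2.36.
chickpeas only: max(168/75, 616/334) = 2.24 servings → $1.57.
hummus + chickpeas: the both-tight solution has a negative serving — not a feasible corner.
The minimum over all feasible corners is $1.57.

$1.57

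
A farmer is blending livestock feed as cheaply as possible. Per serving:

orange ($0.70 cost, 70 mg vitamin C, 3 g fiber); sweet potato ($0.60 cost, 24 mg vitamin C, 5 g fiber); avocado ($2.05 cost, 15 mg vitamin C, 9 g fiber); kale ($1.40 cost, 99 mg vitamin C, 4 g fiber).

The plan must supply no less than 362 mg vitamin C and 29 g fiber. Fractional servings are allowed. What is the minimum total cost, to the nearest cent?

orange only: max(362/70, 29/3) = 9.667 servings → $6.77.
sweet potato only: max(362/24, 29/5) = 15.08 servings → $9.05.
avocado only: max(362/15, 29/9) = 24.13 servings → $49.47.
kale only: max(362/99, 29/4) = 7.25 servings → $10.15.
orange + sweet potato with both tight: 4.007 servings and 3.396 servings → $4.84.
orange + avocado with both tight: 4.826 servings and 1.614 servings → $6.69.
orange + kale: intersection lies outside the first quadrant.
sweet potato + avocado: the both-tight solution has a negative serving — not a feasible corner.
sweet potato + kale with both tight: 3.566 servings and 2.792 servings → $6.05.
avocado + kale with both tight: 1.712 servings and 3.397 servings → $8.27.
Cheapest feasible corner: $4.84.

$4.84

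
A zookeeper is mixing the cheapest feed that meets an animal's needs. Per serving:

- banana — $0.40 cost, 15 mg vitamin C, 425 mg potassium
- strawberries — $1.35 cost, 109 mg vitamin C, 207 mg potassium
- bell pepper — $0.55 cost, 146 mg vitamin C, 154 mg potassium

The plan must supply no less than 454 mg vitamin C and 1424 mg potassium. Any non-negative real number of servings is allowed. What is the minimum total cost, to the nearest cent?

$2.50

Check every corner: each single food scaled to meet both minima, and each pair solved so both constraints bind.
banana only: max(454/15, 1424/425) = 30.27 servings → $12.11.
strawberries only: max(454/109, 1424/207) = 6.879 servings → $9.29.
bell pepper only: max(454/146, 1424/154) = 9.247 servings → $5.09.
banana + strawberries with both tight: 1.417 servings and 3.97 servings → $5.93.
banana + bell pepper with both tight: 2.31 servings and 2.872 servings → $2.50.
strawberries + bell pepper: intersection lies outside the first quadrant.
The minimum over all feasible corners is $2.50.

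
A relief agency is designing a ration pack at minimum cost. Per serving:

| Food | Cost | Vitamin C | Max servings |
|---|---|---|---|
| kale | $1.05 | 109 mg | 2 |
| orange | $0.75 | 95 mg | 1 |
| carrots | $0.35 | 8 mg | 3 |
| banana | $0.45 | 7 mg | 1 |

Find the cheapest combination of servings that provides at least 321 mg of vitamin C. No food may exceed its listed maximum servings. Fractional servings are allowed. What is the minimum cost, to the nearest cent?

Cost per mg of vitamin C: orange $0.0079, kale $0.0096, carrots $0.0437, banana $0.0643.
Take 1 serving of orange: +95.0 mg vitamin C for $0.75 (total $0.75, still need 226.0 mg).
Take 2 servings of kale: +218.0 mg vitamin C for $2.10 (total $2.85, still need 8.0 mg).
Take 1 serving of carrots: +8.0 mg vitamin C for $0.35 (total $3.20, still need 0.0 mg).
Filling from the cheapest source first is optimal under one linear minimum: $3.20.

$3.20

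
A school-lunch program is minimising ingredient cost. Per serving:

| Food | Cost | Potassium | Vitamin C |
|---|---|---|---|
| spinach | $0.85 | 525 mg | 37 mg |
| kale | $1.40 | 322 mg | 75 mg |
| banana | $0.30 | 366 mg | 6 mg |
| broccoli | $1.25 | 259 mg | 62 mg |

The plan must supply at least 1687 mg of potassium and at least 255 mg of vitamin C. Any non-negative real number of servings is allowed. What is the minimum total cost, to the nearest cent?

spinach only: max(1687/525, 255/37) = 6.892 servings → $5.86.
kale only: max(1687/322, 255/75) = 5.239 servings → $7.33.
banana only: max(1687/366, 255/6) = 42.5 servings → $12.75.
broccoli only: max(1687/259, 255/62) = 6.514 servings → $8.14.
spinach + kale with both tight: 1.617 servings and 2.602 servings → $5.02.
spinach + banana: intersection lies outside the first quadrant.
spinach + broccoli with both tight: 1.678 servings and 3.111 servings → $5.32.
kale + banana with both tight: 3.261 servings and 1.741 servings → $5.09.
kale + broccoli with both targets exact would need a negative amount; discard.
banana + broccoli with both tight: 1.824 servings and 3.936 servings → $5.47.
Cheapest feasible corner: $5.02.

$5.02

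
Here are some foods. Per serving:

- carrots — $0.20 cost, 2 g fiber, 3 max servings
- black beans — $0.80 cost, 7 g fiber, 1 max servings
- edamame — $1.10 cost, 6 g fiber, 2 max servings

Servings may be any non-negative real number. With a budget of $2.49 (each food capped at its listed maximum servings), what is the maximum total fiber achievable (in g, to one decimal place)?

18.9 g

Fiber per dollar: carrots 10, black beans 8.75, edamame 5.455.
Take 3 servings of carrots: spends $0.60, +6.0 g fiber (running total 6.0 g).
Take 1 serving of black beans: spends $0.80, +7.0 g fiber (running total 13.0 g).
Take 0.9909 servings of edamame: spends $1.09, +5.9 g fiber (running total 18.9 g).
Greedy by best ratio exhausts the cost allowance optimally: 18.9 g.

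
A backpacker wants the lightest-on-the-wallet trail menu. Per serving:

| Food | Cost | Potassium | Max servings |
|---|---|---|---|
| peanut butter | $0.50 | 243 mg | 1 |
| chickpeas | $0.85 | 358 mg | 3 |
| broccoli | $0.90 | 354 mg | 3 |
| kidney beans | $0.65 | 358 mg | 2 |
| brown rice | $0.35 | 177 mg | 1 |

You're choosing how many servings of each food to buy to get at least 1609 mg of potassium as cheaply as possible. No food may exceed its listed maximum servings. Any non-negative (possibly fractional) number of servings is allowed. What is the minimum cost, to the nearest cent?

$3.27

Cost per mg of potassium: kidney beans $0.0018, brown rice $0.0020, peanut butter $0.0021, chickpeas $0.0024, broccoli $0.0025.
Take 2 servings of kidney beans: +716.0 mg potassium for $1.30 (total $1.30, still need 893.0 mg).
Take 1 serving of brown rice: +177.0 mg potassium for $0.35 (total $1.65, still need 716.0 mg).
Take 1 serving of peanut butter: +243.0 mg potassium for $0.50 (total $2.15, still need 473.0 mg).
Take 1.321 servings of chickpeas: +473.0 mg potassium for $1.12 (total $3.27, still need 0.0 mg).
Filling from the cheapest source first is optimal under one linear minimum: $3.27.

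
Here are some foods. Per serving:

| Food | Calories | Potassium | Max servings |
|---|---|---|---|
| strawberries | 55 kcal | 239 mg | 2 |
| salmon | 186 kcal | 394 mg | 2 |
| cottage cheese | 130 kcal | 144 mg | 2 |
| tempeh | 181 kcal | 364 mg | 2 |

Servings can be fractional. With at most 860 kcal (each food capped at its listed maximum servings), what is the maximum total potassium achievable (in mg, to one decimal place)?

Potassium per kcal: strawberries 4.345, salmon 2.118, tempeh 2.011, cottage cheese 1.108.
Take 2 servings of strawberries: uses 110 kcal, +478.0 mg potassium (running total 478.0 mg).
Take 2 servings of salmon: uses 372 kcal, +788.0 mg potassium (running total 1266.0 mg).
Take 2 servings of tempeh: uses 362 kcal, +728.0 mg potassium (running total 1994.0 mg).
Take 0.1231 servings of cottage cheese: uses 16 kcal, +17.7 mg potassium (running total 2011.7 mg).
Greedy by best ratio exhausts the calories allowance optimally: 2011.7 mg.

2011.7 mg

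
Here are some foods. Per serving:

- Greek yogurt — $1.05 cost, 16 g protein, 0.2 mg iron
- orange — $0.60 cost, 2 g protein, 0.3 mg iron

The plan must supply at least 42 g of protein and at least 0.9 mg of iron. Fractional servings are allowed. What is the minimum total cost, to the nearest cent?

$3.40

With two linear requirements the optimum uses one or two foods; enumerate the corners.
Greek yogurt only: max(42/16, 0.9/0.2) = 4.5 servings → $4.72.
orange only: max(42/2, 0.9/0.3) = 21 servings → $12.60.
Greek yogurt + orange with both tight: 2.455 servings and 1.364 servings → $3.40.
Cheapest feasible corner: $3.40.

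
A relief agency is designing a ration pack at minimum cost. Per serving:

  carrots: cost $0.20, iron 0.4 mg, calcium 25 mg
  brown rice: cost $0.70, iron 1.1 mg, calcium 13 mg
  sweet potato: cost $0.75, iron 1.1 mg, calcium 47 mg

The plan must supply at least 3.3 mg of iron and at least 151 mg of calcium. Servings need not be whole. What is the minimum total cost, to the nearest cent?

$1.65

At the optimum either one food covers both requirements or two foods hit both targets exactly; no other combination can be cheaper.
carrots only: max(3.3/0.4, 151/25) = 8.25 servings → $1.65.
brown rice only: max(3.3/1.1, 151/13) = 11.62 servings → $8.13.
sweet potato only: max(3.3/1.1, 151/47) = 3.213 servings → $2.41.
carrots + brown rice with both tight: 5.525 servings and 0.991 servings → $1.80.
carrots + sweet potato with both tight: 1.264 servings and 2.54 servings → $2.16.
brown rice + sweet potato with both targets exact would need a negative amount; discard.
Cheapest feasible corner: $1.65.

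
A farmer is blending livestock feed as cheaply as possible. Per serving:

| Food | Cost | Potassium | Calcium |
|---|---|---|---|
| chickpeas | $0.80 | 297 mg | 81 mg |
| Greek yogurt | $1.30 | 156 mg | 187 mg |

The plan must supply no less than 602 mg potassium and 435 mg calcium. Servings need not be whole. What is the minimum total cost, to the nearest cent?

$3.27

This is a tiny linear program; its minimum lies at a vertex of the feasible set. List the vertices and price them.
chickpeas only: max(602/297, 435/81) = 5.37 servings → $4.30.
Greek yogurt only: max(602/156, 435/187) = 3.859 servings → $5.02.
chickpeas + Greek yogurt with both tight: 1.042 servings and 1.875 servings → $3.27.
The minimum over all feasible corners is $3.27.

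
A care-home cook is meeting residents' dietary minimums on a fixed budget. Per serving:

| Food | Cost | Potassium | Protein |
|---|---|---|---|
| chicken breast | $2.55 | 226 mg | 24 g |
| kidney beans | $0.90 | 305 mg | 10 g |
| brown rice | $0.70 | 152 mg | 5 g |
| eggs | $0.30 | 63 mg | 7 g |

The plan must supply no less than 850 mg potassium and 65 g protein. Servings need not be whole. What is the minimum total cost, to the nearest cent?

$3.37

Compare the cost at each extreme point of the feasible region.
chicken breast only: max(850/226, 65/24) = 3.761 servings → $9.59.
kidney beans only: max(850/305, 65/10) = 6.5 servings → $5.85.
brown rice only: max(850/152, 65/5) = 13 servings → $9.10.
eggs only: max(850/63, 65/7) = 13.49 servings → $4.05.
chicken breast + kidney beans with both tight: 2.238 servings and 1.128 servings → $6.72.
chicken breast + brown rice with both tight: 2.236 servings and 2.268 servings → $7.29.
chicken breast + eggs with both targets exact would need a negative amount; discard.
kidney beans + brown rice: the both-tight solution has a negative serving — not a feasible corner.
kidney beans + eggs with both tight: 1.233 servings and 7.525 servings → $3.37.
brown rice + eggs with both tight: 2.477 servings and 7.517 servings → $3.99.
Cheapest feasible corner: $3.37.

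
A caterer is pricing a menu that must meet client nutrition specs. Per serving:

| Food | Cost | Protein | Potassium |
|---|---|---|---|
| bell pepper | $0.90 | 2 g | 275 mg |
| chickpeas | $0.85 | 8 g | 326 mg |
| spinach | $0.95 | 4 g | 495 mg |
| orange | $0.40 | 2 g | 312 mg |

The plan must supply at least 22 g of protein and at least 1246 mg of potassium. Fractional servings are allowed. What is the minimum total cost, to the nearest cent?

$2.62

bell pepper only: max(22/2, 1246/275) = 11 servings → $9.90.
chickpeas only: max(22/8, 1246/326) = 3.822 servings → $3.25.
spinach only: max(22/4, 1246/495) = 5.5 servings → $5.22.
orange only: max(22/2, 1246/312) = 11 servings → $4.40.
bell pepper + chickpeas with both tight: 1.806 servings and 2.298 servings → $3.58.
bell pepper + spinach: intersection lies outside the first quadrant.
bell pepper + orange with both targets exact would need a negative amount; discard.
chickpeas + spinach with both tight: 2.224 servings and 1.053 servings → $2.89.
chickpeas + orange with both tight: 2.371 servings and 1.516 servings → $2.62.
spinach + orange: the both-tight solution has a negative serving — not a feasible corner.
Cheapest feasible corner: $2.62.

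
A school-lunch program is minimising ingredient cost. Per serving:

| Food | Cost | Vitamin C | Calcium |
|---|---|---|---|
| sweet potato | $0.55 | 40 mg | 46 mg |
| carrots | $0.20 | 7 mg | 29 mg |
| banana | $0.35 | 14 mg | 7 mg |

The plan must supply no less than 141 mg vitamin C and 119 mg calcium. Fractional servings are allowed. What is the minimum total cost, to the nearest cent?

Two binding constraints pin down two serving amounts, so the optimal mix uses at most two foods. The candidates are each food alone (scaled to the tighter of vitamin C/calcium) and each pair with both constraints tight.
sweet potato only: max(141/40, 119/46) = 3.525 servings → $1.94.
carrots only: max(141/7, 119/29) = 20.14 servings → $4.03.
banana only: max(141/14, 119/7) = 17 servings → $5.95.
sweet potato + carrots: the both-tight solution has a negative serving — not a feasible corner.
sweet potato + banana with both tight: 1.865 servings and 4.742 servings → $2.69.
carrots + banana with both tight: 1.902 servings and 9.12 servings → $3.57.
The minimum over all feasible corners is $1.94.

$1.94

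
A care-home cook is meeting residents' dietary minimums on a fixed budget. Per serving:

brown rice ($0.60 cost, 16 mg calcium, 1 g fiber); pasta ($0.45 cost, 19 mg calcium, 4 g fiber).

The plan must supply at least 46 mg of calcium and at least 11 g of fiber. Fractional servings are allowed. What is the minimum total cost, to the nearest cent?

Two binding constraints pin down two serving amounts, so the optimal mix uses at most two foods. The candidates are each food alone (scaled to the tighter of calcium/fiber) and each pair with both constraints tight.
brown rice only: max(46/16, 11/1) = 11 servings → $6.60.
pasta only: max(46/19, 11/4) = 2.75 servings → $1.24.
brown rice + pasta with both targets exact would need a negative amount; discard.
So the least-cost plan costs $1.24.

$1.24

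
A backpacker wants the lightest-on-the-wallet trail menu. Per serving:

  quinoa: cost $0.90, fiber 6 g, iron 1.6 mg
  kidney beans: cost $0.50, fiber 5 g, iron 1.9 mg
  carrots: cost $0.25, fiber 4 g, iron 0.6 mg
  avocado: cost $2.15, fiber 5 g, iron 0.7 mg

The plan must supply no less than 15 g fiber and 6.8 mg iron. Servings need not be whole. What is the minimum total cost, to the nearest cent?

Two binding constraints pin down two serving amounts, so the optimal mix uses at most two foods. The candidates are each food alone (scaled to the tighter of fiber/iron) and each pair with both constraints tight.
quinoa only: max(15/6, 6.8/1.6) = 4.25 servings → $3.83.
kidney beans only: max(15/5, 6.8/1.9) = 3.579 servings → $1.79.
carrots only: max(15/4, 6.8/0.6) = 11.33 servings → $2.83.
avocado only: max(15/5, 6.8/0.7) = 9.714 servings → $20.89.
quinoa + kidney beans: the both-tight solution has a negative serving — not a feasible corner.
quinoa + carrots: intersection lies outside the first quadrant.
quinoa + avocado with both targets exact would need a negative amount; discard.
kidney beans + carrots: intersection lies outside the first quadrant.
kidney beans + avocado: intersection lies outside the first quadrant.
carrots + avocado: intersection lies outside the first quadrant.
Cheapest feasible corner: $1.79.

$1.79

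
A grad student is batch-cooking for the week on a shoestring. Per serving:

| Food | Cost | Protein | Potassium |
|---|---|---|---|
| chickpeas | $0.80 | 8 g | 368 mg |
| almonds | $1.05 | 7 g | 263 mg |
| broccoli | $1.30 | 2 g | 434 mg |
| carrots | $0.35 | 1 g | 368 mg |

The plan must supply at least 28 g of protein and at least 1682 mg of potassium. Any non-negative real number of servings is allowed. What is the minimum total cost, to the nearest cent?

$3.11

At the optimum either one food covers both requirements or two foods hit both targets exactly; no other combination can be cheaper.
chickpeas only: max(28/8, 1682/368) = 4.571 servings → $3.66.
almonds only: max(28/7, 1682/263) = 6.395 servings → $6.72.
broccoli only: max(28/2, 1682/434) = 14 servings → $18.20.
carrots only: max(28/1, 1682/368) = 28 servings → $9.80.
chickpeas + almonds with both targets exact would need a negative amount; discard.
chickpeas + broccoli with both tight: 3.212 servings and 1.152 servings → $4.07.
chickpeas + carrots with both tight: 3.347 servings and 1.224 servings → $3.11.
almonds + broccoli with both tight: 3.498 servings and 1.756 servings → $5.96.
almonds + carrots with both tight: 3.728 servings and 1.907 servings → $4.58.
broccoli + carrots: the both-tight solution has a negative serving — not a feasible corner.
So the least-cost plan costs $3.11.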